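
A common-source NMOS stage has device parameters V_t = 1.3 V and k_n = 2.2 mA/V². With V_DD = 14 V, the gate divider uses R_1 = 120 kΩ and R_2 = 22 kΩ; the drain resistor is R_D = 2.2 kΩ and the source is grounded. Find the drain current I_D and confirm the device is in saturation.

I_D ≈ 0.83 mA

V_G = V_DD·R_2/(R_1+R_2) = 14×22/142 = 2.17 V. With the source grounded, V_GS = V_G = 2.17 V.
Assume saturation: I_D = (k_n/2)(V_GS − V_t)² = (2.2/2)×(2.17 − 1.3)² = 1.1×0.869² = 0.831 mA.
V_DS = V_DD − I_D·R_D = 14 − 0.831×2.2 = 12.2 V.
Saturation requires V_DS ≥ V_GS − V_t = 0.869 V; 12.2 ≥ 0.869 ✓.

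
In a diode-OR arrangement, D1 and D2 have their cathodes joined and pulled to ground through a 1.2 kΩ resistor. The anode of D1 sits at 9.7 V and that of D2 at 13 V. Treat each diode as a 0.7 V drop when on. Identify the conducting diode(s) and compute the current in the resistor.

Assume both conduct. Then node N would need to be at both 9.7−0.7 = 9 V and 13−0.7 = 12.3 V, which is impossible.
Assume only D2 conducts: V_N = 13 − 0.7 = 12.3 V, so I_R = 12.3/1.2 = 10.3 mA.
Check D1: its anode-to-cathode voltage is 9.7 − 12.3 = -2.6 V < 0.7 V, so it is off. The assumption is consistent.

Only D2 conducts; I_R ≈ 10 mA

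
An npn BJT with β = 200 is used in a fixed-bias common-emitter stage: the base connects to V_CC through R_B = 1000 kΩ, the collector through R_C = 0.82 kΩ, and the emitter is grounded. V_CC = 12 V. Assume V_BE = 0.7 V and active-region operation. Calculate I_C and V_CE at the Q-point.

I_C ≈ 2.3 mA, V_CE ≈ 10 V

Base loop: V_CC = I_B·R_B + V_BE, so I_B = (12 − 0.7)/1000 kΩ = 0.0113 mA.
In the active region I_C = β·I_B = 200 × 0.0113 = 2.26 mA.
Collector loop: V_CE = V_CC − I_C·R_C = 12 − 2.26×0.82 = 10.1 V.
Since V_CE = 10.1 V > V_CE(sat) ≈ 0.2 V, the transistor is in the active region as assumed.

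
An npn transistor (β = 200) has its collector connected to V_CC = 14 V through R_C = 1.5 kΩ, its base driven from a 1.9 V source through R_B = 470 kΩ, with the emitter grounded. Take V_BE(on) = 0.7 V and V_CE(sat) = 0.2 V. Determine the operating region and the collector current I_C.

active; I_C ≈ 0.51 mA

Assume active. Base-emitter loop: I_B = (V_BB − V_BE)/R_B = (1.9 − 0.7)/470 = 0.00255 mA.
I_C = β·I_B = 200×0.00255 = 0.511 mA.
V_CE = V_CC − I_C·R_C = 14 − 0.511×1.5 = 13.2 V > V_CE(sat), so the active-region assumption holds.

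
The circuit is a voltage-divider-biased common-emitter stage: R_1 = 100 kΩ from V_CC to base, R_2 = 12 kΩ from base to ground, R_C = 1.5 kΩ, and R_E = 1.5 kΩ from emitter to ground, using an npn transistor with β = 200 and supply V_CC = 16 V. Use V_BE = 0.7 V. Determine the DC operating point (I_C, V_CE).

I_C ≈ 0.65 mA, V_CE ≈ 14 V

Thevenize the base divider: V_Th = V_CC·R_2/(R_1+R_2) = 16×12/112 = 1.71 V, R_Th = R_1‖R_2 = 10.7 kΩ.
Base-emitter loop: V_Th = I_B·R_Th + V_BE + (β+1)I_B·R_E, so I_B = (1.71 − 0.7) / (10.7 + 201×1.5) = 0.00325 mA.
I_C = β·I_B = 200×0.00325 = 0.65 mA, and I_E = (β+1)I_B = 0.653 mA.
V_CE = V_CC − I_C·R_C − I_E·R_E = 16 − 0.65×1.5 − 0.653×1.5 = 14 V.
V_CE = 14 V > 0.2 V confirms active-region operation.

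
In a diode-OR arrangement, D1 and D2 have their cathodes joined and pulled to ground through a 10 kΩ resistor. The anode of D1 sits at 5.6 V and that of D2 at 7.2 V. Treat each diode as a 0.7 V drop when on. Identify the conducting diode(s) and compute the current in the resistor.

Only D2 conducts; I_R ≈ 0.65 mA

Assume both conduct. Then node N would need to be at both 5.6−0.7 = 4.9 V and 7.2−0.7 = 6.5 V, which is impossible.
Assume only D2 conducts: V_N = 7.2 − 0.7 = 6.5 V, so I_R = 6.5/10 = 0.65 mA.
Check D1: its anode-to-cathode voltage is 5.6 − 6.5 = -0.9 V < 0.7 V, so it is off. The assumption is consistent.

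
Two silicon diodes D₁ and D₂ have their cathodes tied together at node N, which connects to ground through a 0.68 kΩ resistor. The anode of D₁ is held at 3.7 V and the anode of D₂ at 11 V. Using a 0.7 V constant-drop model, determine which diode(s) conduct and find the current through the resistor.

Only D₂ conducts; I_R ≈ 15 mA

Assume both conduct. Then node N would need to be at both 3.7−0.7 = 3 V and 11−0.7 = 10.3 V, which is impossible.
Assume only D₂ conducts: V_N = 11 − 0.7 = 10.3 V, so I_R = 10.3/0.68 = 15.1 mA.
Check D₁: its anode-to-cathode voltage is 3.7 − 10.3 = -6.6 V < 0.7 V, so it is off. The assumption is consistent.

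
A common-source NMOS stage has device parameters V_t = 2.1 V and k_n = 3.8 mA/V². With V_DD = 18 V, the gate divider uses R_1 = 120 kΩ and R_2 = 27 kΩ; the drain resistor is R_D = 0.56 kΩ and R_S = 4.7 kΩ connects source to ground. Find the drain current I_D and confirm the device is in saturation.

I_D ≈ 0.19 mA

V_G = V_DD·R_2/(R_1+R_2) = 18×27/147 = 3.31 V.
Assume saturation: I_D = (k_n/2)(V_GS − V_t)² with V_GS = V_G − I_D·R_S = 3.31 − 4.7·I_D.
Substituting gives 42·I_D² − 22.5·I_D + 2.76 = 0, with roots I_D = 0.189 or 0.348 mA.
The root I_D = 0.348 mA gives V_GS = 1.67 V ≤ V_t, so take I_D = 0.189 mA.
Then V_GS = 2.42 V and V_DS = V_DD − I_D(R_D+R_S) = 18 − 0.189×5.26 = 17 V.
Saturation requires V_DS ≥ V_GS − V_t = 0.316 V; 17 ≥ 0.316 ✓.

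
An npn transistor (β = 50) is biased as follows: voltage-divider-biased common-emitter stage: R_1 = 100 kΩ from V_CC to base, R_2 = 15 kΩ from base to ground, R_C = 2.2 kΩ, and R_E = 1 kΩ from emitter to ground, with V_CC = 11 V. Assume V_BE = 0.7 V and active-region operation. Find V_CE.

V_CE ≈ 9.2 V

Thevenize the base divider: V_Th = V_CC·R_2/(R_1+R_2) = 11×15/115 = 1.43 V, R_Th = R_1‖R_2 = 13 kΩ.
Base-emitter loop: V_Th = I_B·R_Th + V_BE + (β+1)I_B·R_E, so I_B = (1.43 − 0.7) / (13 + 51×1) = 0.0115 mA.
I_C = β·I_B = 50×0.0115 = 0.574 mA, and I_E = (β+1)I_B = 0.585 mA.
V_CE = V_CC − I_C·R_C − I_E·R_E = 11 − 0.574×2.2 − 0.585×1 = 9.15 V.
V_CE = 9.15 V > 0.2 V confirms active-region operation.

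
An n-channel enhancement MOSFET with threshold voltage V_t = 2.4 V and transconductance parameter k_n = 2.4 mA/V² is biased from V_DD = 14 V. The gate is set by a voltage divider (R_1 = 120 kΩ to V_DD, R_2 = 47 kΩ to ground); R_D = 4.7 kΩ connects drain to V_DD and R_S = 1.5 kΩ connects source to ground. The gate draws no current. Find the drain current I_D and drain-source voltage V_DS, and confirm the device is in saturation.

V_G = V_DD·R_2/(R_1+R_2) = 14×47/167 = 3.94 V.
Assume saturation: I_D = (k_n/2)(V_GS − V_t)² with V_GS = V_G − I_D·R_S = 3.94 − 1.5·I_D.
Substituting gives 2.7·I_D² − 6.54·I_D + 2.85 = 0, with roots I_D = 0.568 or 1.86 mA.
The root I_D = 1.86 mA gives V_GS = 1.16 V ≤ V_t, so take I_D = 0.568 mA.
Then V_GS = 3.09 V and V_DS = V_DD − I_D(R_D+R_S) = 14 − 0.568×6.2 = 10.5 V.
Saturation requires V_DS ≥ V_GS − V_t = 0.688 V; 10.5 ≥ 0.688 ✓.

I_D ≈ 0.57 mA, V_DS ≈ 10 V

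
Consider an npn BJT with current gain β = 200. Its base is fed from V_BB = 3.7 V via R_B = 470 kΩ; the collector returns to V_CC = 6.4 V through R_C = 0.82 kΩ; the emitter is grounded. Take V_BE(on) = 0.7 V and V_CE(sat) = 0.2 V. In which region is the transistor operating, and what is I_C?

Assume active. Base-emitter loop: I_B = (V_BB − V_BE)/R_B = (3.7 − 0.7)/470 = 0.00638 mA.
I_C = β·I_B = 200×0.00638 = 1.28 mA.
V_CE = V_CC − I_C·R_C = 6.4 − 1.28×0.82 = 5.35 V > V_CE(sat), so the active-region assumption holds.

active; I_C ≈ 1.3 mA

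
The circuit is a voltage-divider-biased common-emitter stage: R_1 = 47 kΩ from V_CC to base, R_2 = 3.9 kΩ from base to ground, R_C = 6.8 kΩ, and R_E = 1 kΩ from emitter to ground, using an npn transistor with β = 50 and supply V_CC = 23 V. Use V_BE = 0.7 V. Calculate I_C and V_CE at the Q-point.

I_C ≈ 0.97 mA, V_CE ≈ 15 V

Thevenize the base divider: V_Th = V_CC·R_2/(R_1+R_2) = 23×3.9/50.9 = 1.76 V, R_Th = R_1‖R_2 = 3.6 kΩ.
Base-emitter loop: V_Th = I_B·R_Th + V_BE + (β+1)I_B·R_E, so I_B = (1.76 − 0.7) / (3.6 + 51×1) = 0.0195 mA.
I_C = β·I_B = 50×0.0195 = 0.973 mA, and I_E = (β+1)I_B = 0.992 mA.
V_CE = V_CC − I_C·R_C − I_E·R_E = 23 − 0.973×6.8 − 0.992×1 = 15.4 V.
V_CE = 15.4 V > 0.2 V confirms active-region operation.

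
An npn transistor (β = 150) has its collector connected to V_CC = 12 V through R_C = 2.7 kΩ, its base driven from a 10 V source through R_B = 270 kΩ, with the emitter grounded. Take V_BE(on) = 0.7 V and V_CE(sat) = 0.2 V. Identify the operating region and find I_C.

saturation; I_C ≈ 4.4 mA

Assume active: I_B = (10 − 0.7)/270 = 0.0344 mA, giving I_C = β·I_B = 5.17 mA.
But then V_CE = 12 − 5.17×2.7 = -1.95 V < V_CE(sat) = 0.2 V — impossible in the active region.
So the transistor is saturated. With V_CE = 0.2 V, I_C = (V_CC − 0.2)/R_C = 11.8/2.7 = 4.37 mA.
Check: β·I_B = 5.17 mA > I_C = 4.37 mA, confirming saturation.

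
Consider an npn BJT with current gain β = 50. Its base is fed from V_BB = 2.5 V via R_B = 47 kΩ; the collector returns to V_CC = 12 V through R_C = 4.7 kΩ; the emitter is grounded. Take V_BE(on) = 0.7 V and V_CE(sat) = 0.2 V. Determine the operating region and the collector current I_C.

active; I_C ≈ 1.9 mA

Assume active. Base-emitter loop: I_B = (V_BB − V_BE)/R_B = (2.5 − 0.7)/47 = 0.0383 mA.
I_C = β·I_B = 50×0.0383 = 1.91 mA.
V_CE = V_CC − I_C·R_C = 12 − 1.91×4.7 = 3 V > V_CE(sat), so the active-region assumption holds.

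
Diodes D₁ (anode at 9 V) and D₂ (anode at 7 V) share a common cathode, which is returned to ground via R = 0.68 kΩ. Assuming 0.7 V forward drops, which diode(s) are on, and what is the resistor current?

Assume both conduct. Then node N would need to be at both 9−0.7 = 8.3 V and 7−0.7 = 6.3 V, which is impossible.
Assume only D₁ conducts: V_N = 9 − 0.7 = 8.3 V, so I_R = 8.3/0.68 = 12.2 mA.
Check D₂: its anode-to-cathode voltage is 7 − 8.3 = -1.3 V < 0.7 V, so it is off. The assumption is consistent.

Only D₁ conducts; I_R ≈ 12 mA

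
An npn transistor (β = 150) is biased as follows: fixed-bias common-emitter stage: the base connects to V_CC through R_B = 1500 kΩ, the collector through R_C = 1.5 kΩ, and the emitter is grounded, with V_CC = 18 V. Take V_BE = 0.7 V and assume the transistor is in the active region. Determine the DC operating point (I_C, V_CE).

I_C ≈ 1.7 mA, V_CE ≈ 15 V

Base loop: V_CC = I_B·R_B + V_BE, so I_B = (18 − 0.7)/1500 kΩ = 0.0115 mA.
In the active region I_C = β·I_B = 150 × 0.0115 = 1.73 mA.
Collector loop: V_CE = V_CC − I_C·R_C = 18 − 1.73×1.5 = 15.4 V.
Since V_CE = 15.4 V > V_CE(sat) ≈ 0.2 V, the transistor is in the active region as assumed.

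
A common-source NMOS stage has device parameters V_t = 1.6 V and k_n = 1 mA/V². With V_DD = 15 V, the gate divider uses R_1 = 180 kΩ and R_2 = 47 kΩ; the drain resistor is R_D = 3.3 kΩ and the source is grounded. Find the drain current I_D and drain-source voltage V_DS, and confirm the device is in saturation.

I_D ≈ 1.1 mA, V_DS ≈ 11 V

V_G = V_DD·R_2/(R_1+R_2) = 15×47/227 = 3.11 V. With the source grounded, V_GS = V_G = 3.11 V.
Assume saturation: I_D = (k_n/2)(V_GS − V_t)² = (1/2)×(3.11 − 1.6)² = 0.5×1.51² = 1.13 mA.
V_DS = V_DD − I_D·R_D = 15 − 1.13×3.3 = 11.3 V.
Saturation requires V_DS ≥ V_GS − V_t = 1.51 V; 11.3 ≥ 1.51 ✓.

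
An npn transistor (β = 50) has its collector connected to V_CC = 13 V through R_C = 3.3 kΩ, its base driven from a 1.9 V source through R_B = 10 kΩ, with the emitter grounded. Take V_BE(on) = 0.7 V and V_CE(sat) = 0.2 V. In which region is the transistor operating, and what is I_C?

saturation; I_C ≈ 3.9 mA

Assume active: I_B = (1.9 − 0.7)/10 = 0.12 mA, giving I_C = β·I_B = 6 mA.
But then V_CE = 13 − 6×3.3 = -6.8 V < V_CE(sat) = 0.2 V — impossible in the active region.
So the transistor is saturated. With V_CE = 0.2 V, I_C = (V_CC − 0.2)/R_C = 12.8/3.3 = 3.88 mA.
Check: β·I_B = 6 mA > I_C = 3.88 mA, confirming saturation.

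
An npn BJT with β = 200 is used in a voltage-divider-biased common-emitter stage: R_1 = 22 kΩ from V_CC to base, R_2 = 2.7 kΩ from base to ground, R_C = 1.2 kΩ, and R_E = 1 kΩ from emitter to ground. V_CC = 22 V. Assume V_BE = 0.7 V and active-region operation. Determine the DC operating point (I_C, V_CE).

Thevenize the base divider: V_Th = V_CC·R_2/(R_1+R_2) = 22×2.7/24.7 = 2.4 V, R_Th = R_1‖R_2 = 2.4 kΩ.
Base-emitter loop: V_Th = I_B·R_Th + V_BE + (β+1)I_B·R_E, so I_B = (2.4 − 0.7) / (2.4 + 201×1) = 0.00838 mA.
I_C = β·I_B = 200×0.00838 = 1.68 mA, and I_E = (β+1)I_B = 1.68 mA.
V_CE = V_CC − I_C·R_C − I_E·R_E = 22 − 1.68×1.2 − 1.68×1 = 18.3 V.
V_CE = 18.3 V > 0.2 V confirms active-region operation.

I_C ≈ 1.7 mA, V_CE ≈ 18 V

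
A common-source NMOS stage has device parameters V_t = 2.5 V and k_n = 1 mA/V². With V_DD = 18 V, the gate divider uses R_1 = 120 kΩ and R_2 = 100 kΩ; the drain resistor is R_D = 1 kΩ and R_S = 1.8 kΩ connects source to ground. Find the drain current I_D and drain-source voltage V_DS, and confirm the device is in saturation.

I_D ≈ 2 mA, V_DS ≈ 12 V

V_G = V_DD·R_2/(R_1+R_2) = 18×100/220 = 8.18 V.
Assume saturation: I_D = (k_n/2)(V_GS − V_t)² with V_GS = V_G − I_D·R_S = 8.18 − 1.8·I_D.
Substituting gives 1.62·I_D² − 11.2·I_D + 16.1 = 0, with roots I_D = 2.04 or 4.89 mA.
The root I_D = 4.89 mA gives V_GS = -0.629 V ≤ V_t, so take I_D = 2.04 mA.
Then V_GS = 4.52 V and V_DS = V_DD − I_D(R_D+R_S) = 18 − 2.04×2.8 = 12.3 V.
Saturation requires V_DS ≥ V_GS − V_t = 2.02 V; 12.3 ≥ 2.02 ✓.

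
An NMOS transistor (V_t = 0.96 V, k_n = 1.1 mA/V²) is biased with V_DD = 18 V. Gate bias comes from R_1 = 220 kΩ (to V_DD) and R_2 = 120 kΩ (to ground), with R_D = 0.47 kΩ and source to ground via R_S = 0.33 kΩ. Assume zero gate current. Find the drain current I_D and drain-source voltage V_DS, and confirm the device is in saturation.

I_D ≈ 6.2 mA, V_DS ≈ 13 V

V_G = V_DD·R_2/(R_1+R_2) = 18×120/340 = 6.35 V.
Assume saturation: I_D = (k_n/2)(V_GS − V_t)² with V_GS = V_G − I_D·R_S = 6.35 − 0.33·I_D.
Substituting gives 0.0599·I_D² − 2.96·I_D + 16 = 0, with roots I_D = 6.18 or 43.2 mA.
The root I_D = 43.2 mA gives V_GS = -7.9 V ≤ V_t, so take I_D = 6.18 mA.
Then V_GS = 4.31 V and V_DS = V_DD − I_D(R_D+R_S) = 18 − 6.18×0.8 = 13.1 V.
Saturation requires V_DS ≥ V_GS − V_t = 3.35 V; 13.1 ≥ 3.35 ✓.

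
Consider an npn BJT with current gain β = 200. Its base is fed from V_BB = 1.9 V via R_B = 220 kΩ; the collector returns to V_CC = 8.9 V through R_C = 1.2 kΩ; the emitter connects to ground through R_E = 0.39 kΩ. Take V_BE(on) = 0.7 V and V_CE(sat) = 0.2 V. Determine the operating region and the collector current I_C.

active; I_C ≈ 0.8 mA

Assume active. Base-emitter loop: I_B = (V_BB − V_BE)/(R_B + (β+1)R_E) = (1.9 − 0.7)/(220 + 201×0.39) = 0.00402 mA.
I_C = β·I_B = 200×0.00402 = 0.804 mA.
V_CE = V_CC − I_C·R_C − I_E·R_E = 8.9 − 0.804×1.2 − 0.808×0.39 = 7.62 V > V_CE(sat), so the active-region assumption holds.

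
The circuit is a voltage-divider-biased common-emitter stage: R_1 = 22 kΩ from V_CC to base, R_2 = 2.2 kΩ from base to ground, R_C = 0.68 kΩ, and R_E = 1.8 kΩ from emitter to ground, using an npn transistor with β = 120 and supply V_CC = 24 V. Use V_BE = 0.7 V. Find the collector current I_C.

Thevenize the base divider: V_Th = V_CC·R_2/(R_1+R_2) = 24×2.2/24.2 = 2.18 V, R_Th = R_1‖R_2 = 2 kΩ.
Base-emitter loop: V_Th = I_B·R_Th + V_BE + (β+1)I_B·R_E, so I_B = (2.18 − 0.7) / (2 + 121×1.8) = 0.00674 mA.
I_C = β·I_B = 120×0.00674 = 0.809 mA, and I_E = (β+1)I_B = 0.816 mA.
V_CE = V_CC − I_C·R_C − I_E·R_E = 24 − 0.809×0.68 − 0.816×1.8 = 22 V.
V_CE = 22 V > 0.2 V confirms active-region operation.

I_C ≈ 0.81 mA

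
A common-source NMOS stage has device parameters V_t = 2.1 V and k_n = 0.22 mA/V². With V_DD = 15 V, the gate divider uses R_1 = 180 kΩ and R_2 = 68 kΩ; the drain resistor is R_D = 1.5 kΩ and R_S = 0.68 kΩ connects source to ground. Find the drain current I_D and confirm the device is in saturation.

I_D ≈ 0.35 mA

V_G = V_DD·R_2/(R_1+R_2) = 15×68/248 = 4.11 V.
Assume saturation: I_D = (k_n/2)(V_GS − V_t)² with V_GS = V_G − I_D·R_S = 4.11 − 0.68·I_D.
Substituting gives 0.0509·I_D² − 1.3·I_D + 0.446 = 0, with roots I_D = 0.347 or 25.2 mA.
The root I_D = 25.2 mA gives V_GS = -13 V ≤ V_t, so take I_D = 0.347 mA.
Then V_GS = 3.88 V and V_DS = V_DD − I_D(R_D+R_S) = 15 − 0.347×2.18 = 14.2 V.
Saturation requires V_DS ≥ V_GS − V_t = 1.78 V; 14.2 ≥ 1.78 ✓.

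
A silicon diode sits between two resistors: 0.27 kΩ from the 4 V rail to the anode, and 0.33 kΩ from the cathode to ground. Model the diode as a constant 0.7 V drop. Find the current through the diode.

The two resistors are in series with the diode, so KVL gives 4 = I·0.27 + 0.7 + I·0.33.
I = (4 − 0.7) / (0.27 + 0.33) kΩ = 3.3 / 0.6 = 5.5 mA.

I ≈ 5.5 mA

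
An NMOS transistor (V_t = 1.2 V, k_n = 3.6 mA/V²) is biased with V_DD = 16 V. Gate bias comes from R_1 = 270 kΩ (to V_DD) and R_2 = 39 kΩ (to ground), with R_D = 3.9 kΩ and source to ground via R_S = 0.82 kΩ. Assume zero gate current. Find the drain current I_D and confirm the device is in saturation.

V_G = V_DD·R_2/(R_1+R_2) = 16×39/309 = 2.02 V.
Assume saturation: I_D = (k_n/2)(V_GS − V_t)² with V_GS = V_G − I_D·R_S = 2.02 − 0.82·I_D.
Substituting gives 1.21·I_D² − 3.42·I_D + 1.21 = 0, with roots I_D = 0.414 or 2.41 mA.
The root I_D = 2.41 mA gives V_GS = 0.0428 V ≤ V_t, so take I_D = 0.414 mA.
Then V_GS = 1.68 V and V_DS = V_DD − I_D(R_D+R_S) = 16 − 0.414×4.72 = 14 V.
Saturation requires V_DS ≥ V_GS − V_t = 0.48 V; 14 ≥ 0.48 ✓.

I_D ≈ 0.41 mA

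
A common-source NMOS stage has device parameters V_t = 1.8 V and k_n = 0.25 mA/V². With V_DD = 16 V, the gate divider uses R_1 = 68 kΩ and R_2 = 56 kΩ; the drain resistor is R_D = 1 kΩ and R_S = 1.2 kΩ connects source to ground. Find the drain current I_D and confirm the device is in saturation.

I_D ≈ 1.6 mA

V_G = V_DD·R_2/(R_1+R_2) = 16×56/124 = 7.23 V.
Assume saturation: I_D = (k_n/2)(V_GS − V_t)² with V_GS = V_G − I_D·R_S = 7.23 − 1.2·I_D.
Substituting gives 0.18·I_D² − 2.63·I_D + 3.68 = 0, with roots I_D = 1.57 or 13 mA.
The root I_D = 13 mA gives V_GS = -8.41 V ≤ V_t, so take I_D = 1.57 mA.
Then V_GS = 5.34 V and V_DS = V_DD − I_D(R_D+R_S) = 16 − 1.57×2.2 = 12.5 V.
Saturation requires V_DS ≥ V_GS − V_t = 3.54 V; 12.5 ≥ 3.54 ✓.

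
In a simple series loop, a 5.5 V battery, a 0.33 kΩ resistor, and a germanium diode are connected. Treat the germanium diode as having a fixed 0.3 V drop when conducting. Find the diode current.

I ≈ 16 mA

KVL around the loop: 5.5 = V_D + I·R = 0.3 + I × 0.33 kΩ.
So I = (5.5 − 0.3) / 0.33 kΩ = 5.2 / 0.33 = 15.8 mA.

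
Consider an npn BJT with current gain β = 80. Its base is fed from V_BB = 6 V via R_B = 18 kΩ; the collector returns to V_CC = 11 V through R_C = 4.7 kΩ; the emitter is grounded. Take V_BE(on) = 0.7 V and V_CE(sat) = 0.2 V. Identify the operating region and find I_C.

Assume active: I_B = (6 − 0.7)/18 = 0.294 mA, giving I_C = β·I_B = 23.6 mA.
But then V_CE = 11 − 23.6×4.7 = -99.7 V < V_CE(sat) = 0.2 V — impossible in the active region.
So the transistor is saturated. With V_CE = 0.2 V, I_C = (V_CC − 0.2)/R_C = 10.8/4.7 = 2.3 mA.
Check: β·I_B = 23.6 mA > I_C = 2.3 mA, confirming saturation.

saturation; I_C ≈ 2.3 mA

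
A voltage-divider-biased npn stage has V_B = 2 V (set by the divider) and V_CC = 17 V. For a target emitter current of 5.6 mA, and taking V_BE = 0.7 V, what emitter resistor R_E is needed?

R_E ≈ 0.23 kΩ

V_E = V_B − V_BE = 2 − 0.7 = 1.3 V.
R_E = V_E / I_E = 1.3 / 5.6 = 0.232 kΩ.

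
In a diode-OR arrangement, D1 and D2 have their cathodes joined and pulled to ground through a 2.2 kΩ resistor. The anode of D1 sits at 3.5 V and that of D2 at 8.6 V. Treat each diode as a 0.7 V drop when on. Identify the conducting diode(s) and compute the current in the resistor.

Only D2 conducts; I_R ≈ 3.6 mA

Assume both conduct. Then node N would need to be at both 3.5−0.7 = 2.8 V and 8.6−0.7 = 7.9 V, which is impossible.
Assume only D2 conducts: V_N = 8.6 − 0.7 = 7.9 V, so I_R = 7.9/2.2 = 3.59 mA.
Check D1: its anode-to-cathode voltage is 3.5 − 7.9 = -4.4 V < 0.7 V, so it is off. The assumption is consistent.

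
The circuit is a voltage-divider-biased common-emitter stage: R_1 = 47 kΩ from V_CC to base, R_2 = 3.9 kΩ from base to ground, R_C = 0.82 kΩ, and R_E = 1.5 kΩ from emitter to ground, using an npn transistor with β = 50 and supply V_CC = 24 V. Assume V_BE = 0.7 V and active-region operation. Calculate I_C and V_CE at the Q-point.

I_C ≈ 0.71 mA, V_CE ≈ 22 V

Thevenize the base divider: V_Th = V_CC·R_2/(R_1+R_2) = 24×3.9/50.9 = 1.84 V, R_Th = R_1‖R_2 = 3.6 kΩ.
Base-emitter loop: V_Th = I_B·R_Th + V_BE + (β+1)I_B·R_E, so I_B = (1.84 − 0.7) / (3.6 + 51×1.5) = 0.0142 mA.
I_C = β·I_B = 50×0.0142 = 0.711 mA, and I_E = (β+1)I_B = 0.725 mA.
V_CE = V_CC − I_C·R_C − I_E·R_E = 24 − 0.711×0.82 − 0.725×1.5 = 22.3 V.
V_CE = 22.3 V > 0.2 V confirms active-region operation.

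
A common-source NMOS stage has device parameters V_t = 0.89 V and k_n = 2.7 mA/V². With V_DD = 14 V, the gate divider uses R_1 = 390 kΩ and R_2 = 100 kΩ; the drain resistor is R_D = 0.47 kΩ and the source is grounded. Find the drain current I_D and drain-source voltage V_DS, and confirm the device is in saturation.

I_D ≈ 5.2 mA, V_DS ≈ 12 V

V_G = V_DD·R_2/(R_1+R_2) = 14×100/490 = 2.86 V. With the source grounded, V_GS = V_G = 2.86 V.
Assume saturation: I_D = (k_n/2)(V_GS − V_t)² = (2.7/2)×(2.86 − 0.89)² = 1.35×1.97² = 5.22 mA.
V_DS = V_DD − I_D·R_D = 14 − 5.22×0.47 = 11.5 V.
Saturation requires V_DS ≥ V_GS − V_t = 1.97 V; 11.5 ≥ 1.97 ✓.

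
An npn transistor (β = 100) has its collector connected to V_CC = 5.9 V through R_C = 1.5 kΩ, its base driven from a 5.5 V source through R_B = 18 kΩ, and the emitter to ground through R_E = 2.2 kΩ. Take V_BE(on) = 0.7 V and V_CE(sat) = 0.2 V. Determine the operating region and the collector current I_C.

Assume active: I_B = (5.5 − 0.7)/(18 + 101×2.2) = 0.02 mA, I_C = β·I_B = 2 mA.
Then V_CE = 5.9 − 2×1.5 − 2.02×2.2 = -1.54 V < 0.2 V — the active assumption fails.
Re-solve with V_CE = 0.2 V. KCL at the emitter: V_E/R_E = (V_BB−0.7−V_E)/R_B + (V_CC−0.2−V_E)/R_C, giving V_E = 3.46 V.
I_C = (V_CC − 0.2 − V_E)/R_C = (5.7 − 3.46)/1.5 = 1.5 mA.
Check: I_B = (4.8 − 3.46)/18 = 0.0747 mA, and β·I_B = 7.47 mA > I_C, confirming saturation.

saturation; I_C ≈ 1.5 mA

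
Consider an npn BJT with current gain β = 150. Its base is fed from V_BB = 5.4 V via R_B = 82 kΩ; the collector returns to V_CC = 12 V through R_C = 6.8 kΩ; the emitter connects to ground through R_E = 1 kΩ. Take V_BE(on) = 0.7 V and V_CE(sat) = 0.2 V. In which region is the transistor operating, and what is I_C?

saturation; I_C ≈ 1.5 mA

Assume active: I_B = (5.4 − 0.7)/(82 + 151×1) = 0.0202 mA, I_C = β·I_B = 3.03 mA.
Then V_CE = 12 − 3.03×6.8 − 3.05×1 = -11.6 V < 0.2 V — the active assumption fails.
Re-solve with V_CE = 0.2 V. KCL at the emitter: V_E/R_E = (V_BB−0.7−V_E)/R_B + (V_CC−0.2−V_E)/R_C, giving V_E = 1.55 V.
I_C = (V_CC − 0.2 − V_E)/R_C = (11.8 − 1.55)/6.8 = 1.51 mA.
Check: I_B = (4.7 − 1.55)/82 = 0.0385 mA, and β·I_B = 5.77 mA > I_C, confirming saturation.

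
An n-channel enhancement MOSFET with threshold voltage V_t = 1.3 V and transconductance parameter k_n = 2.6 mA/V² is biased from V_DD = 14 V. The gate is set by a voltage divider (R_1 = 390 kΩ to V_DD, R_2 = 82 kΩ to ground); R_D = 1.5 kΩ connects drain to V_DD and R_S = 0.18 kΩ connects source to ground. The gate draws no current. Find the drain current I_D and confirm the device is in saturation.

I_D ≈ 1.1 mA

V_G = V_DD·R_2/(R_1+R_2) = 14×82/472 = 2.43 V.
Assume saturation: I_D = (k_n/2)(V_GS − V_t)² with V_GS = V_G − I_D·R_S = 2.43 − 0.18·I_D.
Substituting gives 0.0421·I_D² − 1.53·I_D + 1.67 = 0, with roots I_D = 1.12 or 35.2 mA.
The root I_D = 35.2 mA gives V_GS = -3.9 V ≤ V_t, so take I_D = 1.12 mA.
Then V_GS = 2.23 V and V_DS = V_DD − I_D(R_D+R_S) = 14 − 1.12×1.68 = 12.1 V.
Saturation requires V_DS ≥ V_GS − V_t = 0.93 V; 12.1 ≥ 0.93 ✓.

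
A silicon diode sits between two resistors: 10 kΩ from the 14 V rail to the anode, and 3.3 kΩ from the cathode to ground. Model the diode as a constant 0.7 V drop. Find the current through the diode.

I ≈ 1 mA

The two resistors are in series with the diode, so KVL gives 14 = I·10 + 0.7 + I·3.3.
I = (14 − 0.7) / (10 + 3.3) kΩ = 13.3 / 13.3 = 1 mA.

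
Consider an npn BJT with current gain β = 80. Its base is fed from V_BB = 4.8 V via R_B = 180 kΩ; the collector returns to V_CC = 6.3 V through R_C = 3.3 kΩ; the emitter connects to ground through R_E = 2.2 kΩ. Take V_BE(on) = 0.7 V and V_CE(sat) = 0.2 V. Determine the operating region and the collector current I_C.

active; I_C ≈ 0.92 mA

Assume active. Base-emitter loop: I_B = (V_BB − V_BE)/(R_B + (β+1)R_E) = (4.8 − 0.7)/(180 + 81×2.2) = 0.0114 mA.
I_C = β·I_B = 80×0.0114 = 0.916 mA.
V_CE = V_CC − I_C·R_C − I_E·R_E = 6.3 − 0.916×3.3 − 0.927×2.2 = 1.24 V > V_CE(sat), so the active-region assumption holds.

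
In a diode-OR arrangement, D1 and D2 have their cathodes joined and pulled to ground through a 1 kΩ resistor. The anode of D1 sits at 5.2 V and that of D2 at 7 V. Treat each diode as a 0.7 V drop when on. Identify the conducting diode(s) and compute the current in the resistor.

Assume both conduct. Then node N would need to be at both 5.2−0.7 = 4.5 V and 7−0.7 = 6.3 V, which is impossible.
Assume only D2 conducts: V_N = 7 − 0.7 = 6.3 V, so I_R = 6.3/1 = 6.3 mA.
Check D1: its anode-to-cathode voltage is 5.2 − 6.3 = -1.1 V < 0.7 V, so it is off. The assumption is consistent.

Only D2 conducts; I_R ≈ 6.3 mA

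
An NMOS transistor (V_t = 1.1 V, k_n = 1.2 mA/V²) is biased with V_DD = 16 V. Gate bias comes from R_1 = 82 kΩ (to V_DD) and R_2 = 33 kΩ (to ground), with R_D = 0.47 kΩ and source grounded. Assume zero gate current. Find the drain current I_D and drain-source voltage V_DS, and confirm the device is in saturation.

I_D ≈ 7.3 mA, V_DS ≈ 13 V

V_G = V_DD·R_2/(R_1+R_2) = 16×33/115 = 4.59 V. With the source grounded, V_GS = V_G = 4.59 V.
Assume saturation: I_D = (k_n/2)(V_GS − V_t)² = (1.2/2)×(4.59 − 1.1)² = 0.6×3.49² = 7.31 mA.
V_DS = V_DD − I_D·R_D = 16 − 7.31×0.47 = 12.6 V.
Saturation requires V_DS ≥ V_GS − V_t = 3.49 V; 12.6 ≥ 3.49 ✓.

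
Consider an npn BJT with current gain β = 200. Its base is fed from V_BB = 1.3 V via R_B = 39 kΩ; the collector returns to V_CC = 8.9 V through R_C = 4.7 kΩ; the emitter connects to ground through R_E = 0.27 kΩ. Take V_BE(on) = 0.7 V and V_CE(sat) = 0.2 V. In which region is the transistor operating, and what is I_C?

active; I_C ≈ 1.3 mA

Assume active. Base-emitter loop: I_B = (V_BB − V_BE)/(R_B + (β+1)R_E) = (1.3 − 0.7)/(39 + 201×0.27) = 0.00643 mA.
I_C = β·I_B = 200×0.00643 = 1.29 mA.
V_CE = V_CC − I_C·R_C − I_E·R_E = 8.9 − 1.29×4.7 − 1.29×0.27 = 2.5 V > V_CE(sat), so the active-region assumption holds.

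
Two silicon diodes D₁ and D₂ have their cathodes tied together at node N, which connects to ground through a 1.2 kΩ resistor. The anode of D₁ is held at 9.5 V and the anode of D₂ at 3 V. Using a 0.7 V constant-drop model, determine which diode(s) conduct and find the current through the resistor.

Assume both conduct. Then node N would need to be at both 9.5−0.7 = 8.8 V and 3−0.7 = 2.3 V, which is impossible.
Assume only D₁ conducts: V_N = 9.5 − 0.7 = 8.8 V, so I_R = 8.8/1.2 = 7.33 mA.
Check D₂: its anode-to-cathode voltage is 3 − 8.8 = -5.8 V < 0.7 V, so it is off. The assumption is consistent.

Only D₁ conducts; I_R ≈ 7.3 mA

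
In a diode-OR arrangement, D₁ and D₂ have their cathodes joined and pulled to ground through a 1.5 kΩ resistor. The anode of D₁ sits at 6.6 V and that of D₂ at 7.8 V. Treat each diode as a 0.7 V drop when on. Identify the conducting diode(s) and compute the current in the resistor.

Assume both conduct. Then node N would need to be at both 6.6−0.7 = 5.9 V and 7.8−0.7 = 7.1 V, which is impossible.
Assume only D₂ conducts: V_N = 7.8 − 0.7 = 7.1 V, so I_R = 7.1/1.5 = 4.73 mA.
Check D₁: its anode-to-cathode voltage is 6.6 − 7.1 = -0.5 V < 0.7 V, so it is off. The assumption is consistent.

Only D₂ conducts; I_R ≈ 4.7 mA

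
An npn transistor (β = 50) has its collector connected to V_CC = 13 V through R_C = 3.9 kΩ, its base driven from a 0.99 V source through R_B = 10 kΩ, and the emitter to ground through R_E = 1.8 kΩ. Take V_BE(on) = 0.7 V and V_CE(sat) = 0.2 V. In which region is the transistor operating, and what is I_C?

Assume active. Base-emitter loop: I_B = (V_BB − V_BE)/(R_B + (β+1)R_E) = (0.99 − 0.7)/(10 + 51×1.8) = 0.00285 mA.
I_C = β·I_B = 50×0.00285 = 0.142 mA.
V_CE = V_CC − I_C·R_C − I_E·R_E = 13 − 0.142×3.9 − 0.145×1.8 = 12.2 V > V_CE(sat), so the active-region assumption holds.

active; I_C ≈ 0.14 mA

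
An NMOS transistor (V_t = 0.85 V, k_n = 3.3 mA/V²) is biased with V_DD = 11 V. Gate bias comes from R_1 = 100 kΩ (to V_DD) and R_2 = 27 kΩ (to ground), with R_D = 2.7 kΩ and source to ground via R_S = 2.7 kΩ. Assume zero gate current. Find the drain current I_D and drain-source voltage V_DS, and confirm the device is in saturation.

V_G = V_DD·R_2/(R_1+R_2) = 11×27/127 = 2.34 V.
Assume saturation: I_D = (k_n/2)(V_GS − V_t)² with V_GS = V_G − I_D·R_S = 2.34 − 2.7·I_D.
Substituting gives 12·I_D² − 14.3·I_D + 3.66 = 0, with roots I_D = 0.375 or 0.811 mA.
The root I_D = 0.811 mA gives V_GS = 0.149 V ≤ V_t, so take I_D = 0.375 mA.
Then V_GS = 1.33 V and V_DS = V_DD − I_D(R_D+R_S) = 11 − 0.375×5.4 = 8.98 V.
Saturation requires V_DS ≥ V_GS − V_t = 0.477 V; 8.98 ≥ 0.477 ✓.

I_D ≈ 0.37 mA, V_DS ≈ 9 V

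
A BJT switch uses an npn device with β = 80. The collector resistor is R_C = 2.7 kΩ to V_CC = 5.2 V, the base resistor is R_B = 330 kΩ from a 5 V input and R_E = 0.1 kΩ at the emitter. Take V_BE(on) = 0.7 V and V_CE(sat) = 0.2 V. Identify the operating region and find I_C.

Assume active. Base-emitter loop: I_B = (V_BB − V_BE)/(R_B + (β+1)R_E) = (5 − 0.7)/(330 + 81×0.1) = 0.0127 mA.
I_C = β·I_B = 80×0.0127 = 1.02 mA.
V_CE = V_CC − I_C·R_C − I_E·R_E = 5.2 − 1.02×2.7 − 1.03×0.1 = 2.35 V > V_CE(sat), so the active-region assumption holds.

active; I_C ≈ 1 mA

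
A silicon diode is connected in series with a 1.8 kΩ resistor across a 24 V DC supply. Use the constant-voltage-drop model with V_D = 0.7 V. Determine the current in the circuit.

KVL around the loop: 24 = V_D + I·R = 0.7 + I × 1.8 kΩ.
So I = (24 − 0.7) / 1.8 kΩ = 23.3 / 1.8 = 12.9 mA.

I ≈ 13 mA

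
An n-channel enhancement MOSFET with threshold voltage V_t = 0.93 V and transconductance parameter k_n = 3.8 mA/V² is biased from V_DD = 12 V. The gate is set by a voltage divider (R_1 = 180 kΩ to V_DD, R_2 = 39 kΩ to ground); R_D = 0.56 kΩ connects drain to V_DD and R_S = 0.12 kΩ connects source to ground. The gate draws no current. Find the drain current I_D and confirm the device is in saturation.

I_D ≈ 1.8 mA

V_G = V_DD·R_2/(R_1+R_2) = 12×39/219 = 2.14 V.
Assume saturation: I_D = (k_n/2)(V_GS − V_t)² with V_GS = V_G − I_D·R_S = 2.14 − 0.12·I_D.
Substituting gives 0.0274·I_D² − 1.55·I_D + 2.77 = 0, with roots I_D = 1.85 or 54.8 mA.
The root I_D = 54.8 mA gives V_GS = -4.44 V ≤ V_t, so take I_D = 1.85 mA.
Then V_GS = 1.92 V and V_DS = V_DD − I_D(R_D+R_S) = 12 − 1.85×0.68 = 10.7 V.
Saturation requires V_DS ≥ V_GS − V_t = 0.986 V; 10.7 ≥ 0.986 ✓.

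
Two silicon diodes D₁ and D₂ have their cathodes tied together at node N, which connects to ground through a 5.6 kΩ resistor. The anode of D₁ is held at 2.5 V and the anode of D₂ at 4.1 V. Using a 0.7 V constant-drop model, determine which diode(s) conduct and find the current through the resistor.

Only D₂ conducts; I_R ≈ 0.61 mA

Assume both conduct. Then node N would need to be at both 2.5−0.7 = 1.8 V and 4.1−0.7 = 3.4 V, which is impossible.
Assume only D₂ conducts: V_N = 4.1 − 0.7 = 3.4 V, so I_R = 3.4/5.6 = 0.607 mA.
Check D₁: its anode-to-cathode voltage is 2.5 − 3.4 = -0.9 V < 0.7 V, so it is off. The assumption is consistent.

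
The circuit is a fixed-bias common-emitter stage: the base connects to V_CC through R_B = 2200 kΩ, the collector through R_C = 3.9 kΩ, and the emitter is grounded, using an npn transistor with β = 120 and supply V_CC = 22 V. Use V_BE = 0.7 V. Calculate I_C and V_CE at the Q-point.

I_C ≈ 1.2 mA, V_CE ≈ 17 V

Base loop: V_CC = I_B·R_B + V_BE, so I_B = (22 − 0.7)/2200 kΩ = 0.00968 mA.
In the active region I_C = β·I_B = 120 × 0.00968 = 1.16 mA.
Collector loop: V_CE = V_CC − I_C·R_C = 22 − 1.16×3.9 = 17.5 V.
Since V_CE = 17.5 V > V_CE(sat) ≈ 0.2 V, the transistor is in the active region as assumed.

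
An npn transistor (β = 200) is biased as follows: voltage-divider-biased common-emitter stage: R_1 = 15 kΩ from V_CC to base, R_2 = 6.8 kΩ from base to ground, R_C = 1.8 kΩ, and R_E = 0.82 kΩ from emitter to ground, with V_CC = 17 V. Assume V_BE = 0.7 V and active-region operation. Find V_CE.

V_CE ≈ 2.7 V

Thevenize the base divider: V_Th = V_CC·R_2/(R_1+R_2) = 17×6.8/21.8 = 5.3 V, R_Th = R_1‖R_2 = 4.68 kΩ.
Base-emitter loop: V_Th = I_B·R_Th + V_BE + (β+1)I_B·R_E, so I_B = (5.3 − 0.7) / (4.68 + 201×0.82) = 0.0272 mA.
I_C = β·I_B = 200×0.0272 = 5.43 mA, and I_E = (β+1)I_B = 5.46 mA.
V_CE = V_CC − I_C·R_C − I_E·R_E = 17 − 5.43×1.8 − 5.46×0.82 = 2.75 V.
V_CE = 2.75 V > 0.2 V confirms active-region operation.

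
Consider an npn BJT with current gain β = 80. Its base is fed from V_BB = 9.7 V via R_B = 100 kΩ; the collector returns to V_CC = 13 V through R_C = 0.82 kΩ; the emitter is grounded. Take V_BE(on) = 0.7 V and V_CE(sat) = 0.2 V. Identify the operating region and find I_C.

Assume active. Base-emitter loop: I_B = (V_BB − V_BE)/R_B = (9.7 − 0.7)/100 = 0.09 mA.
I_C = β·I_B = 80×0.09 = 7.2 mA.
V_CE = V_CC − I_C·R_C = 13 − 7.2×0.82 = 7.1 V > V_CE(sat), so the active-region assumption holds.

active; I_C ≈ 7.2 mA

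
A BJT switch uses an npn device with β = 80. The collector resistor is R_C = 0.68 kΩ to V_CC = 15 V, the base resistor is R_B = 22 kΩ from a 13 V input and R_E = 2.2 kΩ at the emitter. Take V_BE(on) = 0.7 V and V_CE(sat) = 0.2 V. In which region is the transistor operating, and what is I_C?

Assume active. Base-emitter loop: I_B = (V_BB − V_BE)/(R_B + (β+1)R_E) = (13 − 0.7)/(22 + 81×2.2) = 0.0614 mA.
I_C = β·I_B = 80×0.0614 = 4.92 mA.
V_CE = V_CC − I_C·R_C − I_E·R_E = 15 − 4.92×0.68 − 4.98×2.2 = 0.709 V > V_CE(sat), so the active-region assumption holds.

active; I_C ≈ 4.9 mA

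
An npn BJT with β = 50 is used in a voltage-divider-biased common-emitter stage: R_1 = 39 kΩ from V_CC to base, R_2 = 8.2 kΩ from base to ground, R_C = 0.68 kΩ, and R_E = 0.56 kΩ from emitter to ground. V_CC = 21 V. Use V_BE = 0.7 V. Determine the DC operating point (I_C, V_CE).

Thevenize the base divider: V_Th = V_CC·R_2/(R_1+R_2) = 21×8.2/47.2 = 3.65 V, R_Th = R_1‖R_2 = 6.78 kΩ.
Base-emitter loop: V_Th = I_B·R_Th + V_BE + (β+1)I_B·R_E, so I_B = (3.65 − 0.7) / (6.78 + 51×0.56) = 0.0834 mA.
I_C = β·I_B = 50×0.0834 = 4.17 mA, and I_E = (β+1)I_B = 4.26 mA.
V_CE = V_CC − I_C·R_C − I_E·R_E = 21 − 4.17×0.68 − 4.26×0.56 = 15.8 V.
V_CE = 15.8 V > 0.2 V confirms active-region operation.

I_C ≈ 4.2 mA, V_CE ≈ 16 V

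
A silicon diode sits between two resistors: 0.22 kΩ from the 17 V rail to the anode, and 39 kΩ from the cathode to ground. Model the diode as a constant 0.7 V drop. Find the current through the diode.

The two resistors are in series with the diode, so KVL gives 17 = I·0.22 + 0.7 + I·39.
I = (17 − 0.7) / (0.22 + 39) kΩ = 16.3 / 39.2 = 0.416 mA.

I ≈ 0.42 mA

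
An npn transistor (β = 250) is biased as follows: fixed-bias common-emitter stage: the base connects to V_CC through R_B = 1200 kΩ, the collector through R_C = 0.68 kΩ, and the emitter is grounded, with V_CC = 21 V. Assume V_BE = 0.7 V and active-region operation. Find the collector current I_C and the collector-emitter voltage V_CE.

I_C ≈ 4.2 mA, V_CE ≈ 18 V

Base loop: V_CC = I_B·R_B + V_BE, so I_B = (21 − 0.7)/1200 kΩ = 0.0169 mA.
In the active region I_C = β·I_B = 250 × 0.0169 = 4.23 mA.
Collector loop: V_CE = V_CC − I_C·R_C = 21 − 4.23×0.68 = 18.1 V.
Since V_CE = 18.1 V > V_CE(sat) ≈ 0.2 V, the transistor is in the active region as assumed.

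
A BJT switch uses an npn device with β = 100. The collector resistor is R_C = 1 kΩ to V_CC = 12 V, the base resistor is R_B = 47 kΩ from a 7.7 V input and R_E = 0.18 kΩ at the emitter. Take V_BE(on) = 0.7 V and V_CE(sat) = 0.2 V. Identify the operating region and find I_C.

Assume active: I_B = (7.7 − 0.7)/(47 + 101×0.18) = 0.107 mA, I_C = β·I_B = 10.7 mA.
Then V_CE = 12 − 10.7×1 − 10.8×0.18 = -0.692 V < 0.2 V — the active assumption fails.
Re-solve with V_CE = 0.2 V. KCL at the emitter: V_E/R_E = (V_BB−0.7−V_E)/R_B + (V_CC−0.2−V_E)/R_C, giving V_E = 1.82 V.
I_C = (V_CC − 0.2 − V_E)/R_C = (11.8 − 1.82)/1 = 9.98 mA.
Check: I_B = (7 − 1.82)/47 = 0.11 mA, and β·I_B = 11 mA > I_C, confirming saturation.

saturation; I_C ≈ 10 mA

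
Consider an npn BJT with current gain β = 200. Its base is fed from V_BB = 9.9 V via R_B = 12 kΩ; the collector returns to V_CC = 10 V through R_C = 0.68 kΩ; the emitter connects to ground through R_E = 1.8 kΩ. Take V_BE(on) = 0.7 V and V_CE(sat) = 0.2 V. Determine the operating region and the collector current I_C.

saturation; I_C ≈ 3.8 mA

Assume active: I_B = (9.9 − 0.7)/(12 + 201×1.8) = 0.0246 mA, I_C = β·I_B = 4.92 mA.
Then V_CE = 10 − 4.92×0.68 − 4.95×1.8 = -2.25 V < 0.2 V — the active assumption fails.
Re-solve with V_CE = 0.2 V. KCL at the emitter: V_E/R_E = (V_BB−0.7−V_E)/R_B + (V_CC−0.2−V_E)/R_C, giving V_E = 7.2 V.
I_C = (V_CC − 0.2 − V_E)/R_C = (9.8 − 7.2)/0.68 = 3.83 mA.
Check: I_B = (9.2 − 7.2)/12 = 0.167 mA, and β·I_B = 33.4 mA > I_C, confirming saturation.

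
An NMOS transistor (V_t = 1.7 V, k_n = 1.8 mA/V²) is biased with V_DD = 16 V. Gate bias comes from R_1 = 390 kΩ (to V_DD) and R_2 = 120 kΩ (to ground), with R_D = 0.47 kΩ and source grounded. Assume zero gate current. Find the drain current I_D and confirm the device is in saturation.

V_G = V_DD·R_2/(R_1+R_2) = 16×120/510 = 3.76 V. With the source grounded, V_GS = V_G = 3.76 V.
Assume saturation: I_D = (k_n/2)(V_GS − V_t)² = (1.8/2)×(3.76 − 1.7)² = 0.9×2.06² = 3.84 mA.
V_DS = V_DD − I_D·R_D = 16 − 3.84×0.47 = 14.2 V.
Saturation requires V_DS ≥ V_GS − V_t = 2.06 V; 14.2 ≥ 2.06 ✓.

I_D ≈ 3.8 mA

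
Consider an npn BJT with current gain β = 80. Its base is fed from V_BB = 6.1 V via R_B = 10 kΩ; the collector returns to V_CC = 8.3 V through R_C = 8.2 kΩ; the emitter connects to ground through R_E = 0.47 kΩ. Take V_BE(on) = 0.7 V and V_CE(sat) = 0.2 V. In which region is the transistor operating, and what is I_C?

saturation; I_C ≈ 0.91 mA

Assume active: I_B = (6.1 − 0.7)/(10 + 81×0.47) = 0.112 mA, I_C = β·I_B = 8.99 mA.
Then V_CE = 8.3 − 8.99×8.2 − 9.1×0.47 = -69.7 V < 0.2 V — the active assumption fails.
Re-solve with V_CE = 0.2 V. KCL at the emitter: V_E/R_E = (V_BB−0.7−V_E)/R_B + (V_CC−0.2−V_E)/R_C, giving V_E = 0.65 V.
I_C = (V_CC − 0.2 − V_E)/R_C = (8.1 − 0.65)/8.2 = 0.909 mA.
Check: I_B = (5.4 − 0.65)/10 = 0.475 mA, and β·I_B = 38 mA > I_C, confirming saturation.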